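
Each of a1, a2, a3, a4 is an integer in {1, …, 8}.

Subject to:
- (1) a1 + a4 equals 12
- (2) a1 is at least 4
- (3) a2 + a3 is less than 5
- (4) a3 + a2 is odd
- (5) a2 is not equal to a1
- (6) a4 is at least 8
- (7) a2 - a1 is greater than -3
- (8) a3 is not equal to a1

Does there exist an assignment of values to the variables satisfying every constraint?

Satisfiable

Try a1 = 4, a2 = 2, a3 = 1, a4 = 8.
Check constraint 1: a1 + a4 = 12; constraint 3: a2 + a3 = 3. The remaining constraints are straightforward to verify.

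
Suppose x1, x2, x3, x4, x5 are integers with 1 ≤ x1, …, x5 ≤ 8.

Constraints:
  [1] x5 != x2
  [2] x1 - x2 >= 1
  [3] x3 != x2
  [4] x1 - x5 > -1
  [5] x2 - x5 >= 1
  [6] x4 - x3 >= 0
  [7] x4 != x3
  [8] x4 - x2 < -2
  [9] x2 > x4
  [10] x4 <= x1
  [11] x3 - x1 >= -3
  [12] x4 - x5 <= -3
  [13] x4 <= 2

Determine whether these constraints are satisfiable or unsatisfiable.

Unsatisfiable

Constraints 2, 5, 6, 11, and 12 give x1 − x2 ≥ 1, x2 − x5 ≥ 1, x5 − x4 ≥ 3, x4 − x3 ≥ 0, x3 − x1 ≥ -3.
Adding all 5 inequalities: the left sides telescope to 0, and the right sides sum to 1 + 1 + 3 + 0 + (-3) = 2. So 0 ≥ 2, which is false.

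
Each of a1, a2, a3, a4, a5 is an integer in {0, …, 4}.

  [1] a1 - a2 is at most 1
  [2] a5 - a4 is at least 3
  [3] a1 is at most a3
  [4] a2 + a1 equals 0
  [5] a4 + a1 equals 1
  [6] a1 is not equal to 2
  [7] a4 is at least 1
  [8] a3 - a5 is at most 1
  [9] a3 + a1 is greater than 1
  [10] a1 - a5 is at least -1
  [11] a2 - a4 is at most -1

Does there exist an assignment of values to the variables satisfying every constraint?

Constraints 1, 2, 10, and 11 give a5 − a4 ≥ 3, a4 − a2 ≥ 1, a2 − a1 ≥ -1, a1 − a5 ≥ -1.
Adding all 4 inequalities: the left sides telescope to 0, and the right sides sum to 3 + 1 + (-1) + (-1) = 2. So 0 ≥ 2, which is false.

Unsatisfiable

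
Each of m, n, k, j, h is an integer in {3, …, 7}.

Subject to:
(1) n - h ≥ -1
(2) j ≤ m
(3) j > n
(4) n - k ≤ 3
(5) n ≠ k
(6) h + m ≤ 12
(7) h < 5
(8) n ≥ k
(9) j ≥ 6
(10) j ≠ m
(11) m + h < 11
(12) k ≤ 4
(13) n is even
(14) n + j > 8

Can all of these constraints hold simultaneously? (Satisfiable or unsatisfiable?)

Try m = 7, n = 4, k = 3, j = 6, h = 3.
Check constraint 1: n - h = 1; constraint 4: n - k = 1; constraint 6: h + m = 10. The remaining constraints are straightforward to verify.

Satisfiable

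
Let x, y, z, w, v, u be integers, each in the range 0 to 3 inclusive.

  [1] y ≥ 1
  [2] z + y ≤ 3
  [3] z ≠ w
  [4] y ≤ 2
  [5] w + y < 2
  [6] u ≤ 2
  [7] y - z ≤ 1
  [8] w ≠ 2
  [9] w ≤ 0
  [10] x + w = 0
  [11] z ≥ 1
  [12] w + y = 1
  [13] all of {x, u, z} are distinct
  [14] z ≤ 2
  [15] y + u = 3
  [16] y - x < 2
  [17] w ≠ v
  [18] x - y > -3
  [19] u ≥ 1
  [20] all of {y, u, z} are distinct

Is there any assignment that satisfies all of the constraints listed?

Constraints 1, 4, 6, 11, 14, and 19 confine each of y, u, z to the 2 values {1, 2}.
Constraint 20 requires all 3 of them to be distinct, but only 2 values are available — impossible by the pigeonhole principle.

Unsatisfiable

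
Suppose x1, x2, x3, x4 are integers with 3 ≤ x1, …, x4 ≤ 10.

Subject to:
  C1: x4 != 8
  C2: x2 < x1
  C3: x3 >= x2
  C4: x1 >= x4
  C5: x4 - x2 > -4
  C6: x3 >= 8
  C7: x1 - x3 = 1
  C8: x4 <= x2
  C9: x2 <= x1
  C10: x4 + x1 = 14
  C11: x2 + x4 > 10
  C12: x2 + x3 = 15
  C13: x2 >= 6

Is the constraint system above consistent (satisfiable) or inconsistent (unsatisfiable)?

Setting (x1, x2, x3, x4) = (9, 7, 8, 5) satisfies everything: constraint 5: x4 - x2 = -2; constraint 7: x1 - x3 = 1, and the others follow.

Satisfiable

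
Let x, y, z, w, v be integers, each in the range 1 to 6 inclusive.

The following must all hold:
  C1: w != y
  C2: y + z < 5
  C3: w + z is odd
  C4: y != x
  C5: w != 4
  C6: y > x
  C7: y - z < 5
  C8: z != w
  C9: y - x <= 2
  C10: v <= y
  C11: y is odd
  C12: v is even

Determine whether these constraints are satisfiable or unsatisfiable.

Satisfiable

One satisfying assignment is x = 2, y = 3, z = 1, w = 6, v = 2.
For the less obvious constraints — constraint 2: y + z = 4; constraint 7: y - z = 2; constraint 9: y - x = 1 — and the others hold by inspection.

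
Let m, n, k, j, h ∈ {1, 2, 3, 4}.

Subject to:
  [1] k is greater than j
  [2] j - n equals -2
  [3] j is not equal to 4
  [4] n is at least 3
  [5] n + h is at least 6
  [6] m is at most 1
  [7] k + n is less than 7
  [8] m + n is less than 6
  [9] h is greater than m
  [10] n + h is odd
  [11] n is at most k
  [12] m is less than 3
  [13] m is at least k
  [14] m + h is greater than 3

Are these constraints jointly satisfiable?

Unsatisfiable

From constraints 4 and 11: k ≥ n and n ≥ 3, so k ≥ 3. From constraints 6 and 13: k ≤ m and m ≤ 1, so k ≤ 1. But 1 < 3, so no value of k works.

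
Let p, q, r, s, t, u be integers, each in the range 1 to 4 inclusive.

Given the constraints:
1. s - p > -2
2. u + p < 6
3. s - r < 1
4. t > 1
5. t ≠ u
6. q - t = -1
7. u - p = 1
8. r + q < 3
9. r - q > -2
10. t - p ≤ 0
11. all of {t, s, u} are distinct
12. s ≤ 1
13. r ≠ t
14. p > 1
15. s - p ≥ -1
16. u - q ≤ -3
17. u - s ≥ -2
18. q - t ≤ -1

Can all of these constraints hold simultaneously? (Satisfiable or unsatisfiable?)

Unsatisfiable

Constraints 10, 15, 16, 17, and 18 give u − s ≥ -2, s − p ≥ -1, p − t ≥ 0, t − q ≥ 1, q − u ≥ 3.
Adding all 5 inequalities: the left sides telescope to 0, and the right sides sum to (-2) + (-1) + 0 + 1 + 3 = 1. So 0 ≥ 1, which is false.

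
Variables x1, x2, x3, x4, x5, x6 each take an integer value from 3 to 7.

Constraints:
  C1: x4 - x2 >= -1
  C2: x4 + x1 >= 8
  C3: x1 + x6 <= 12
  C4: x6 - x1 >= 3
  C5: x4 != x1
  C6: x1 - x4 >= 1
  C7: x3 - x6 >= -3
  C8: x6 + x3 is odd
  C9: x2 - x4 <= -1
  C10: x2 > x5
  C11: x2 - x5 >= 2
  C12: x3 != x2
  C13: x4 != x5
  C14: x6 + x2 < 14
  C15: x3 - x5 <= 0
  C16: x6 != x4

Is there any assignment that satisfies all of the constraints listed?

Unsatisfiable

Constraints 1, 4, 6, 7, 11, and 15 give x3 − x6 ≥ -3, x6 − x1 ≥ 3, x1 − x4 ≥ 1, x4 − x2 ≥ -1, x2 − x5 ≥ 2, x5 − x3 ≥ 0.
Adding all 6 inequalities: the left sides telescope to 0, and the right sides sum to (-3) + 3 + 1 + (-1) + 2 + 0 = 2. So 0 ≥ 2, which is false.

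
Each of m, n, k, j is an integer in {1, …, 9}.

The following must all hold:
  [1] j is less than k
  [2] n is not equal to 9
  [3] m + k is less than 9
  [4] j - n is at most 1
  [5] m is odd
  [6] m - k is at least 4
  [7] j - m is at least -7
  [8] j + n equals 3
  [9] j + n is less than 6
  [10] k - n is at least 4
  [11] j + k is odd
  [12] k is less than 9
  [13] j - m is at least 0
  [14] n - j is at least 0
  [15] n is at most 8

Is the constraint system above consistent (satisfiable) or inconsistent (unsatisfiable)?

Unsatisfiable

Constraints 6, 7, 10, and 14 give j − m ≥ -7, m − k ≥ 4, k − n ≥ 4, n − j ≥ 0.
Adding all 4 inequalities: the left sides telescope to 0, and the right sides sum to (-7) + 4 + 4 + 0 = 1. So 0 ≥ 1, which is false.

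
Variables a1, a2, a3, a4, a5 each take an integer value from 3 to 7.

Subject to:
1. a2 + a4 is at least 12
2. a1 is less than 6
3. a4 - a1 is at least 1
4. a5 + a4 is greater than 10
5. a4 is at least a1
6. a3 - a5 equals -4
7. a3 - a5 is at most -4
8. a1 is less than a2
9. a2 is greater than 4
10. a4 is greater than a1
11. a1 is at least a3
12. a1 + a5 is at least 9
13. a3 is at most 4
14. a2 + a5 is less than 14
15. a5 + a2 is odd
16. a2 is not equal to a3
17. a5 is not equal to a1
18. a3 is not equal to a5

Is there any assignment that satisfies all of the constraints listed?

Satisfiable

Setting (a1, a2, a3, a4, a5) = (3, 6, 3, 6, 7) satisfies everything: constraint 1: a2 + a4 = 12; constraint 3: a4 - a1 = 3, and the others follow.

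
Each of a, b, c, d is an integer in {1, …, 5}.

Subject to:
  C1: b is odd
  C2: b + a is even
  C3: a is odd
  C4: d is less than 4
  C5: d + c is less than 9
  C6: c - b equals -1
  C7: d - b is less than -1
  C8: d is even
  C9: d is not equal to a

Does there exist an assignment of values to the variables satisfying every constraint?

Satisfiable

One satisfying assignment is a = 5, b = 5, c = 4, d = 2.
For the less obvious constraints — constraint 5: d + c = 6; constraint 6: c - b = -1 — and the others hold by inspection.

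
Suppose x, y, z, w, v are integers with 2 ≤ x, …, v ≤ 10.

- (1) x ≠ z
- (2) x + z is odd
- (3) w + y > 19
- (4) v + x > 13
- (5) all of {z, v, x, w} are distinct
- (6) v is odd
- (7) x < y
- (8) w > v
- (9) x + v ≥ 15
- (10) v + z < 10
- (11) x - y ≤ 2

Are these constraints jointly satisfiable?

Satisfiable

One satisfying assignment is x = 9, y = 10, z = 2, w = 10, v = 7.
For the less obvious constraints — constraint 3: w + y = 20; constraint 4: v + x = 16; constraint 9: x + v = 16 — and the others hold by inspection.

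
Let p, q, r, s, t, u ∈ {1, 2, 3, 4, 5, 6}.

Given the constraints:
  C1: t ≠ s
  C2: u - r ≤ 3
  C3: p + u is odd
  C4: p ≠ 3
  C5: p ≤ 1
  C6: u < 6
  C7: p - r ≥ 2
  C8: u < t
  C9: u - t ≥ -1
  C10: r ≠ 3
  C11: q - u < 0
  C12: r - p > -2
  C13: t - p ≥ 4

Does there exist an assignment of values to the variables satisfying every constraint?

Constraints 2, 7, 9, and 13 give r − u ≥ -3, u − t ≥ -1, t − p ≥ 4, p − r ≥ 2.
Adding all 4 inequalities: the left sides telescope to 0, and the right sides sum to (-3) + (-1) + 4 + 2 = 2. So 0 ≥ 2, which is false.

Unsatisfiable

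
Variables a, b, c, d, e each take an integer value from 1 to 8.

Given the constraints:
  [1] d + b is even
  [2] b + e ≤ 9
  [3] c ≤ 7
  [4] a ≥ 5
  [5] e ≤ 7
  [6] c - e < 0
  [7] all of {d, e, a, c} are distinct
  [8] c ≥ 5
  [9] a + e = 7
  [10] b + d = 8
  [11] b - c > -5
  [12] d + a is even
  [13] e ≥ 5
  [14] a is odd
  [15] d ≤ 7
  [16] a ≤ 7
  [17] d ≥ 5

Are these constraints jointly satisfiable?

Constraints 3, 4, 5, 8, 13, 15, 16, and 17 confine each of d, e, a, c to the 3 values {5, …, 7}.
Constraint 7 requires all 4 of them to be distinct, but only 3 values are available — impossible by the pigeonhole principle.

Unsatisfiable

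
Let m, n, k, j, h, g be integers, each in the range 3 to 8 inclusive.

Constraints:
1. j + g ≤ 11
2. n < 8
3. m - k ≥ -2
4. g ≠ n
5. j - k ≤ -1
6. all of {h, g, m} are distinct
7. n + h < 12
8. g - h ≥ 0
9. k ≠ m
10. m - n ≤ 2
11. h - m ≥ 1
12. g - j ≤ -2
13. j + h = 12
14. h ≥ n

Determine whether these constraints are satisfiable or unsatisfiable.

Unsatisfiable

Constraints 3, 5, 8, 11, and 12 give k − j ≥ 1, j − g ≥ 2, g − h ≥ 0, h − m ≥ 1, m − k ≥ -2.
Adding all 5 inequalities: the left sides telescope to 0, and the right sides sum to 1 + 2 + 0 + 1 + (-2) = 2. So 0 ≥ 2, which is false.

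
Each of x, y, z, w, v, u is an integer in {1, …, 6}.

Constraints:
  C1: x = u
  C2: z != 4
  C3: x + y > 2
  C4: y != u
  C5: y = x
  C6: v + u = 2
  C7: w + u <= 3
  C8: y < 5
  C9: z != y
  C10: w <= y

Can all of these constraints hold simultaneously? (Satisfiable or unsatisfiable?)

From constraints 1 and 5, y = x = u, so y = u. But constraint 4 says y ≠ u. Contradiction.

Unsatisfiable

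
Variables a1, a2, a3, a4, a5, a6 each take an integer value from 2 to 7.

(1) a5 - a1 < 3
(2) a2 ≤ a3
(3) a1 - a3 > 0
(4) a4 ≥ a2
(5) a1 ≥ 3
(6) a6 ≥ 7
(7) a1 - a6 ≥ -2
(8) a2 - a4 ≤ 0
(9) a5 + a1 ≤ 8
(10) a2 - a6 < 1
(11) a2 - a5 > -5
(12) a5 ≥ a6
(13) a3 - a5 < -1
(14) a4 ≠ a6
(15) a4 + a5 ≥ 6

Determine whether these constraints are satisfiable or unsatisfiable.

Unsatisfiable

From constraints 6 and 12: a5 ≥ a6 ≥ 7. From constraint 5: a1 ≥ 3. Hence a5 + a1 ≥ 10. But constraint 9 requires a5 + a1 ≤ 8, and 8 < 10. Contradiction.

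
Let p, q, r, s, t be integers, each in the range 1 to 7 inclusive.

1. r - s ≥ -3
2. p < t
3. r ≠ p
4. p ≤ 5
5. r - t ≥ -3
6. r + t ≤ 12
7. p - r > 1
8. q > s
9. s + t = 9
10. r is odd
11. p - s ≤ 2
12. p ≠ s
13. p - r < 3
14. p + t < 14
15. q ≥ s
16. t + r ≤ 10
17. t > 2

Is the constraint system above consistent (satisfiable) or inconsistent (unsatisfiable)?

Satisfiable

The assignment p = 5, q = 5, r = 3, s = 3, t = 6 works:
  constraint 1 holds since r - s = 0.
  constraint 5 holds since r - t = -3.
  constraint 6 holds since r + t = 9.
The rest check out directly.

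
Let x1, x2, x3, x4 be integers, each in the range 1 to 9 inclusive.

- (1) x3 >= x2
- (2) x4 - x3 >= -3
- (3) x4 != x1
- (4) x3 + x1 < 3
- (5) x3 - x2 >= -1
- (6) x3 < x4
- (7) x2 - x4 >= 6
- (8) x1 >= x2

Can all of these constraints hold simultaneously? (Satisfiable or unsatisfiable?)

Constraints 2, 5, and 7 give x4 − x3 ≥ -3, x3 − x2 ≥ -1, x2 − x4 ≥ 6.
Adding all 3 inequalities: the left sides telescope to 0, and the right sides sum to (-3) + (-1) + 6 = 2. So 0 ≥ 2, which is false.

Unsatisfiable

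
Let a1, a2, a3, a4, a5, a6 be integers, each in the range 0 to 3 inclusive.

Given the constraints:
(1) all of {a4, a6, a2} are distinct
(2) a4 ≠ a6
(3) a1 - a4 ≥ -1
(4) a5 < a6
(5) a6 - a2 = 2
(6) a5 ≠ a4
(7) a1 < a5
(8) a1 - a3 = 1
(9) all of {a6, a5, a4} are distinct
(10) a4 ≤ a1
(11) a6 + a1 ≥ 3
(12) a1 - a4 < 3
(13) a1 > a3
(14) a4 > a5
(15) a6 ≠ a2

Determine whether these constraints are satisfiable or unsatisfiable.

Constraints 7, 10, and 14 give a4 ≤ a1, a1 < a5, a5 < a4. Chaining: a4 ≤ a1 < a5 < a4, which forces a4 < a4 — impossible.

Unsatisfiable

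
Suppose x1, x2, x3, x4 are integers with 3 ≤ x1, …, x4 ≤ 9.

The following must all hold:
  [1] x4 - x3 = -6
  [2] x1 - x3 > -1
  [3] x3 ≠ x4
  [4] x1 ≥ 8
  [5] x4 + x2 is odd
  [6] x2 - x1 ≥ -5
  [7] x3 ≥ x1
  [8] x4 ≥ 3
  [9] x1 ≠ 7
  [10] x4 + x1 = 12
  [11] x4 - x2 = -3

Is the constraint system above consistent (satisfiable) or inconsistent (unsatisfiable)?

One satisfying assignment is x1 = 9, x2 = 6, x3 = 9, x4 = 3.
For the less obvious constraints — constraint 1: x4 - x3 = -6; constraint 2: x1 - x3 = 0 — and the others hold by inspection.

Satisfiable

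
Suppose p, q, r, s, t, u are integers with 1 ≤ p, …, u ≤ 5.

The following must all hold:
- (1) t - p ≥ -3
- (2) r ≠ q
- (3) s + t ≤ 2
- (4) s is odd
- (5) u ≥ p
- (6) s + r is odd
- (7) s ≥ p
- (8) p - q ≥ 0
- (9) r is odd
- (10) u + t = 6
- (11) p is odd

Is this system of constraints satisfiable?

Constraint 4 makes s odd and constraint 9 makes r odd, so s + r must be even. Constraint 6 says s + r is odd — contradiction.

Unsatisfiable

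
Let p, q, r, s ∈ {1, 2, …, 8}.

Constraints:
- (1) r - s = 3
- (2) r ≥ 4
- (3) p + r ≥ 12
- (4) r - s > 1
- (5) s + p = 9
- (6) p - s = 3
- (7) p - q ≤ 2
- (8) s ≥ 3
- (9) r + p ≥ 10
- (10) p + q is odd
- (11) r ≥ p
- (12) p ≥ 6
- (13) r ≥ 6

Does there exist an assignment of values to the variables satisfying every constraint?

The assignment p = 6, q = 5, r = 6, s = 3 works:
  constraint 1 holds since r - s = 3.
  constraint 3 holds since p + r = 12.
  constraint 4 holds since r - s = 3.
The rest check out directly.

Satisfiable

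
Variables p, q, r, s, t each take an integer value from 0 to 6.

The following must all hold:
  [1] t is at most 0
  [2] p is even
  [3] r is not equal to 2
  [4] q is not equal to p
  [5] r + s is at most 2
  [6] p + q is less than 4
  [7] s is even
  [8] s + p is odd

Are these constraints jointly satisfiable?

Constraint 7 makes s even and constraint 2 makes p even, so s + p must be even. Constraint 8 says s + p is odd — contradiction.

Unsatisfiable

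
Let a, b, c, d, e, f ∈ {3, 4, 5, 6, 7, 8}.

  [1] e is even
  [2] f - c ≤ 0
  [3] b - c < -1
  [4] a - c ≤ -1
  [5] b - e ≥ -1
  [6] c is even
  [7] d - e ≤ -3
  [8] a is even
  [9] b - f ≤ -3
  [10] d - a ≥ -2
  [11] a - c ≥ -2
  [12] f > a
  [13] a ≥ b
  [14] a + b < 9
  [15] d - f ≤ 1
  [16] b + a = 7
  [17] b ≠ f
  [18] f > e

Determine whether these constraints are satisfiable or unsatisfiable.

Constraints 2, 5, 7, 9, 10, and 11 give f − b ≥ 3, b − e ≥ -1, e − d ≥ 3, d − a ≥ -2, a − c ≥ -2, c − f ≥ 0.
Adding all 6 inequalities: the left sides telescope to 0, and the right sides sum to 3 + (-1) + 3 + (-2) + (-2) + 0 = 1. So 0 ≥ 1, which is false.

Unsatisfiable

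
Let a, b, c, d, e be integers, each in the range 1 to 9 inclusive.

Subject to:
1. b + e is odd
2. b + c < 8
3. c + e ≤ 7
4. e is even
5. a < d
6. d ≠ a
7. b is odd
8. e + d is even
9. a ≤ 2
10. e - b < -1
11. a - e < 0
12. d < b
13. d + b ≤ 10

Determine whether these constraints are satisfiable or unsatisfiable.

Satisfiable

Setting (a, b, c, d, e) = (1, 5, 2, 2, 2) satisfies everything: constraint 2: b + c = 7; constraint 3: c + e = 4, and the others follow.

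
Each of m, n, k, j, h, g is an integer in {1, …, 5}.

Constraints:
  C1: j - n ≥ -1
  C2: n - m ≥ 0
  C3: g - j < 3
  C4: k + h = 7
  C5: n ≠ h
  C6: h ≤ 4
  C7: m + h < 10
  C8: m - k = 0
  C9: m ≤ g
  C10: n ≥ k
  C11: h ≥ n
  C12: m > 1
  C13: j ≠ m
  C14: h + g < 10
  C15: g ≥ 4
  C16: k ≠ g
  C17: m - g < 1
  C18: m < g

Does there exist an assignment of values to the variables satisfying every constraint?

One satisfying assignment is m = 3, n = 3, k = 3, j = 2, h = 4, g = 4.
For the less obvious constraints — constraint 1: j - n = -1; constraint 2: n - m = 0 — and the others hold by inspection.

Satisfiable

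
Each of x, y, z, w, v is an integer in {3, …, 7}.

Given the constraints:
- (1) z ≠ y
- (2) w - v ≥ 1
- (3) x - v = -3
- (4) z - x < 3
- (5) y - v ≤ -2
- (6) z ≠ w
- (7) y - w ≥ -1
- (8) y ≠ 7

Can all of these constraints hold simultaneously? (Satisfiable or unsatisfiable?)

Constraints 2, 5, and 7 give y − w ≥ -1, w − v ≥ 1, v − y ≥ 2.
Adding all 3 inequalities: the left sides telescope to 0, and the right sides sum to (-1) + 1 + 2 = 2. So 0 ≥ 2, which is false.

Unsatisfiable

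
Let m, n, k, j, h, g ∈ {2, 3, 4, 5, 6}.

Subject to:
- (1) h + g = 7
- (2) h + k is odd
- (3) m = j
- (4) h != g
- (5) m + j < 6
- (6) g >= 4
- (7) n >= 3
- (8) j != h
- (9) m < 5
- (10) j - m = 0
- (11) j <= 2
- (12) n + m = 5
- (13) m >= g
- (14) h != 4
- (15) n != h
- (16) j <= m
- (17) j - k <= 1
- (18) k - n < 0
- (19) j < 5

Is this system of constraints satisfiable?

Unsatisfiable

From constraint 7: n ≥ 3. From constraints 6 and 13: m ≥ g ≥ 4. Hence n + m ≥ 7. But constraint 12 requires n + m = 5, and 5 < 7. Contradiction.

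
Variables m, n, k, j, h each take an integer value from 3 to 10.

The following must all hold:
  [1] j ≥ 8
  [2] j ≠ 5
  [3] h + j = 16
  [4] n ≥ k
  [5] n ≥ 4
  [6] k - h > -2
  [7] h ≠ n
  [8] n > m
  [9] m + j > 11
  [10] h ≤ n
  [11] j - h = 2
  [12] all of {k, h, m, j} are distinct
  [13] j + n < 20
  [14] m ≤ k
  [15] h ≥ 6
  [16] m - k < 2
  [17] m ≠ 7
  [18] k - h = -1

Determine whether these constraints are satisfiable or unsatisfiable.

Take m = 5, n = 10, k = 6, j = 9, h = 7. Then constraint 3: h + j = 16; constraint 6: k - h = -1; constraint 9: m + j = 14, and every other listed constraint is also met.

Satisfiable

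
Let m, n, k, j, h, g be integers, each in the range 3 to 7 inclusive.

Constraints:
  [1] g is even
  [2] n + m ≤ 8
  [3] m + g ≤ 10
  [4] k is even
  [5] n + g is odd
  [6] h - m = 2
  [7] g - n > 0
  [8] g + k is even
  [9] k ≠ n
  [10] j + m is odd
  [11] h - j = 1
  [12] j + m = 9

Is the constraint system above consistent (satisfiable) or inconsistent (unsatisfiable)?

Satisfiable

Setting (m, n, k, j, h, g) = (4, 3, 4, 5, 6, 6) satisfies everything: constraint 2: n + m = 7; constraint 3: m + g = 10; constraint 6: h - m = 2, and the others follow.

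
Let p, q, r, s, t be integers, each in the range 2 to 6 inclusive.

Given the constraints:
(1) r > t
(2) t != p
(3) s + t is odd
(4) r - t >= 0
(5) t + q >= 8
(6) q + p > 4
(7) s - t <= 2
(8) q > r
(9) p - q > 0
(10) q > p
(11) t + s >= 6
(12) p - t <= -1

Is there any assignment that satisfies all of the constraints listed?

Unsatisfiable

Constraints 1, 8, 9, and 12 give q < p, p < t, t < r, r < q. Chaining: q < p < t < r < q, which forces q < q — impossible.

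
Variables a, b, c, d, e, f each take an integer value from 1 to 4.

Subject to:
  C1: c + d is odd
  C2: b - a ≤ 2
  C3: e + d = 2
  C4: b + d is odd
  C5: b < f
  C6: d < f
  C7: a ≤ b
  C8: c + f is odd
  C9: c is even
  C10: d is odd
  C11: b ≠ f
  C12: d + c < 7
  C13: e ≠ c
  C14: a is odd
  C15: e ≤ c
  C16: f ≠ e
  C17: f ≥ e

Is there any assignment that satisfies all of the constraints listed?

Satisfiable

The assignment a = 1, b = 2, c = 4, d = 1, e = 1, f = 3 works:
  constraint 2 holds since b - a = 1.
  constraint 3 holds since e + d = 2.
  constraint 12 holds since d + c = 5.
The rest check out directly.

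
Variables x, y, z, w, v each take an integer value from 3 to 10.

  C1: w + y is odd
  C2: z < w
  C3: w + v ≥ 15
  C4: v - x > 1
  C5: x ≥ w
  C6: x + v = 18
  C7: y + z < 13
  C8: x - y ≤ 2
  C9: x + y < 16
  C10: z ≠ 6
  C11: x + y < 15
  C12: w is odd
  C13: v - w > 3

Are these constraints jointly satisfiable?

The assignment x = 8, y = 6, z = 4, w = 5, v = 10 works:
  constraint 3 holds since w + v = 15.
  constraint 4 holds since v - x = 2.
  constraint 6 holds since x + v = 18.
The rest check out directly.

Satisfiable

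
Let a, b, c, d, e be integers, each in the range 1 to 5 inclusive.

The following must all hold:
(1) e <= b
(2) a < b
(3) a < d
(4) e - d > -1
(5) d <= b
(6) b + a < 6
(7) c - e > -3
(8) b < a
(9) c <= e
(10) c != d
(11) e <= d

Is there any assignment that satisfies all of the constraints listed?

Unsatisfiable

Constraints 3, 5, and 8 give d ≤ b, b < a, a < d. Chaining: d ≤ b < a < d, which forces d < d — impossible.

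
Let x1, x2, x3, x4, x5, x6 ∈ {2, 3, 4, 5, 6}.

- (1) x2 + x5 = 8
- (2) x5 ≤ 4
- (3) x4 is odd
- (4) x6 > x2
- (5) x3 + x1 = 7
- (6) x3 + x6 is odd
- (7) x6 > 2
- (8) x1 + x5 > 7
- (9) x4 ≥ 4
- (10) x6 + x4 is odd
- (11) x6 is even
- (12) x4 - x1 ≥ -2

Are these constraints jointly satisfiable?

Satisfiable

Take x1 = 4, x2 = 4, x3 = 3, x4 = 5, x5 = 4, x6 = 6. Then constraint 1: x2 + x5 = 8; constraint 5: x3 + x1 = 7; constraint 8: x1 + x5 = 8, and every other listed constraint is also met.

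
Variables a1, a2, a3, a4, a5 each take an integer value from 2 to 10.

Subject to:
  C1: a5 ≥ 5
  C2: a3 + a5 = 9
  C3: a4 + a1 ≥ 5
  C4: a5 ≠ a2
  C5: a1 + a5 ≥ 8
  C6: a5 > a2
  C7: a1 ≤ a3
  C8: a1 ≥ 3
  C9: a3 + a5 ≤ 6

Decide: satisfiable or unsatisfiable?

Unsatisfiable

From constraints 7 and 8: a3 ≥ a1 ≥ 3. From constraint 1: a5 ≥ 5. Hence a3 + a5 ≥ 8. But constraint 9 requires a3 + a5 ≤ 6, and 6 < 8. Contradiction.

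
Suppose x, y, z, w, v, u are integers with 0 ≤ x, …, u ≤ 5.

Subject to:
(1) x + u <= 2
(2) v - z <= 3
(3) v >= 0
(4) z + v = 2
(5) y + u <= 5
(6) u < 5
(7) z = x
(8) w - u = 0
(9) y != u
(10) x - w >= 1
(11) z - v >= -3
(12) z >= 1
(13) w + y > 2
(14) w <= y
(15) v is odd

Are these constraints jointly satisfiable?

Satisfiable

Take x = 1, y = 3, z = 1, w = 0, v = 1, u = 0. Then constraint 1: x + u = 1; constraint 2: v - z = 0; constraint 4: z + v = 2, and every other listed constraint is also met.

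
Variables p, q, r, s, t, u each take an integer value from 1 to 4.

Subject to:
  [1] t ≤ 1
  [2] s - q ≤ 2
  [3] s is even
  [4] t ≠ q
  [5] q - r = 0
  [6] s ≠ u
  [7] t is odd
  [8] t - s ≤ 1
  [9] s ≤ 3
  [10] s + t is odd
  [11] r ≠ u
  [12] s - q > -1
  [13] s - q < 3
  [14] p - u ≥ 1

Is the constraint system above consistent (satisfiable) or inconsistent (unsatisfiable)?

Satisfiable

The assignment p = 3, q = 2, r = 2, s = 2, t = 1, u = 1 works:
  constraint 2 holds since s - q = 0.
  constraint 5 holds since q - r = 0.
The rest check out directly.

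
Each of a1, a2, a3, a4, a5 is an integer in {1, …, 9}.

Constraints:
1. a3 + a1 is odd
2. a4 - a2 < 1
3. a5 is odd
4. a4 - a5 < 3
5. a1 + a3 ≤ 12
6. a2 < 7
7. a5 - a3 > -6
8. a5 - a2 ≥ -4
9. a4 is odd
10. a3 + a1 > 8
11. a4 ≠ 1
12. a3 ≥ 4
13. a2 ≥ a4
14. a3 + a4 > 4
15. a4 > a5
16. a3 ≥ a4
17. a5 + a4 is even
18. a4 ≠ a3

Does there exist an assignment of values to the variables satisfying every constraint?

Setting (a1, a2, a3, a4, a5) = (5, 3, 4, 3, 1) satisfies everything: constraint 2: a4 - a2 = 0; constraint 4: a4 - a5 = 2, and the others follow.

Satisfiable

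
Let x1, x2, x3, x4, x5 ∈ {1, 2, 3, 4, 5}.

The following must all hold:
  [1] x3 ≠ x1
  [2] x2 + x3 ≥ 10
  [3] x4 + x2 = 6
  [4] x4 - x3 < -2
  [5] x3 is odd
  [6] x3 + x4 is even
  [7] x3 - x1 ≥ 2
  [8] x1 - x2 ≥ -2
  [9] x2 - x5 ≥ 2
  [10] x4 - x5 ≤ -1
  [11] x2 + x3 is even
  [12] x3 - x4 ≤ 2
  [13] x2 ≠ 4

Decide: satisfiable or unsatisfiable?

Constraints 7, 8, 9, 10, and 12 give x2 − x5 ≥ 2, x5 − x4 ≥ 1, x4 − x3 ≥ -2, x3 − x1 ≥ 2, x1 − x2 ≥ -2.
Adding all 5 inequalities: the left sides telescope to 0, and the right sides sum to 2 + 1 + (-2) + 2 + (-2) = 1. So 0 ≥ 1, which is false.

Unsatisfiable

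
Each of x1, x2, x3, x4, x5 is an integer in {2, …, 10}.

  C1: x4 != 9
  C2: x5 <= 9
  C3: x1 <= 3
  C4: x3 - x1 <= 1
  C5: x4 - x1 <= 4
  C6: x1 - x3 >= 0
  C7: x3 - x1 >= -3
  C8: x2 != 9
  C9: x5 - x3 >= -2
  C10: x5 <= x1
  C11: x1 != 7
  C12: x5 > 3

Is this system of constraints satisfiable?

From constraint 12: x5 ≥ 4. From constraints 3 and 10: x5 ≤ x1 and x1 ≤ 3, so x5 ≤ 3. But 3 < 4, so no value of x5 works.

Unsatisfiable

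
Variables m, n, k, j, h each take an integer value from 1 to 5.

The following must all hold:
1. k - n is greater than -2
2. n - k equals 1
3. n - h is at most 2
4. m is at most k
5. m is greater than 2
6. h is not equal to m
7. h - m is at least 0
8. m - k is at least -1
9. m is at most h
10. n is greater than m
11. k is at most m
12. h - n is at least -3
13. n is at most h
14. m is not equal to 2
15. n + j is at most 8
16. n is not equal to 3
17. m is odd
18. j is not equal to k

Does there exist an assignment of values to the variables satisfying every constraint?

Satisfiable

One satisfying assignment is m = 3, n = 4, k = 3, j = 4, h = 4.
For the less obvious constraints — constraint 1: k - n = -1; constraint 2: n - k = 1; constraint 3: n - h = 0 — and the others hold by inspection.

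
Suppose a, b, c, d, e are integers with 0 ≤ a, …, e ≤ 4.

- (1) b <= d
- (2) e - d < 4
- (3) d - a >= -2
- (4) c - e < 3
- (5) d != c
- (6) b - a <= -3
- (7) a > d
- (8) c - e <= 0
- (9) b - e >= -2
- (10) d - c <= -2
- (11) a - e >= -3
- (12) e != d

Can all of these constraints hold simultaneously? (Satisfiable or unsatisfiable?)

Unsatisfiable

Constraints 3, 6, 8, 9, and 10 give b − e ≥ -2, e − c ≥ 0, c − d ≥ 2, d − a ≥ -2, a − b ≥ 3.
Adding all 5 inequalities: the left sides telescope to 0, and the right sides sum to (-2) + 0 + 2 + (-2) + 3 = 1. So 0 ≥ 1, which is false.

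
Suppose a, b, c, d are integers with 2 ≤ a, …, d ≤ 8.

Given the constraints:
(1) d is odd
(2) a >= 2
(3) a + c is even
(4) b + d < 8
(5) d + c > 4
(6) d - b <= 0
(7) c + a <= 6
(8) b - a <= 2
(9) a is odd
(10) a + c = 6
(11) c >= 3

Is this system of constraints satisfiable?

Try a = 3, b = 3, c = 3, d = 3.
Check constraint 4: b + d = 6; constraint 5: d + c = 6. The remaining constraints are straightforward to verify.

Satisfiable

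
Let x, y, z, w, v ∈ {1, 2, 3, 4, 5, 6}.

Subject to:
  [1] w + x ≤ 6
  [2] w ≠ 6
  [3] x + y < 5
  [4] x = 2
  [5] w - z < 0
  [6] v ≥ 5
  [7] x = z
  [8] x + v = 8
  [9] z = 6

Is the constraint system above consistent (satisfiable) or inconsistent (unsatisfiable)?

Unsatisfiable

Constraint 4 fixes x = 2 and constraint 9 fixes z = 6, but constraint 7 requires x = z. Since 2 ≠ 6, contradiction.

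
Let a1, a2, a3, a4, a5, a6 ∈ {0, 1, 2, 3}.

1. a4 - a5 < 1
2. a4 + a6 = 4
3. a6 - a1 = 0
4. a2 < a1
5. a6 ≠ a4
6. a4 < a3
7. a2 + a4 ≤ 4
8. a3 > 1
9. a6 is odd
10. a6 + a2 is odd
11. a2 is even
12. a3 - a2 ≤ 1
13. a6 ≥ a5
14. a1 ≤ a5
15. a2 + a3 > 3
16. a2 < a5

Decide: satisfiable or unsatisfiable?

Satisfiable

Try a1 = 3, a2 = 2, a3 = 2, a4 = 1, a5 = 3, a6 = 3.
Check constraint 1: a4 - a5 = -2; constraint 2: a4 + a6 = 4. The remaining constraints are straightforward to verify.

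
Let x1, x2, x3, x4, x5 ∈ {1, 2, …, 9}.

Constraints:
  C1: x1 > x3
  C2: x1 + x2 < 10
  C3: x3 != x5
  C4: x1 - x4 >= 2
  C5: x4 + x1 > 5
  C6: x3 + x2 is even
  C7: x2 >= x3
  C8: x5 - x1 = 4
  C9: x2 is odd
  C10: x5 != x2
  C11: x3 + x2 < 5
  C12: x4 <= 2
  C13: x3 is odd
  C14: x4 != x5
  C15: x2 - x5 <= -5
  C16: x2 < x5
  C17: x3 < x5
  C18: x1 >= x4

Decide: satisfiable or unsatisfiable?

Setting (x1, x2, x3, x4, x5) = (4, 3, 1, 2, 8) satisfies everything: constraint 2: x1 + x2 = 7; constraint 4: x1 - x4 = 2; constraint 5: x4 + x1 = 6, and the others follow.

Satisfiable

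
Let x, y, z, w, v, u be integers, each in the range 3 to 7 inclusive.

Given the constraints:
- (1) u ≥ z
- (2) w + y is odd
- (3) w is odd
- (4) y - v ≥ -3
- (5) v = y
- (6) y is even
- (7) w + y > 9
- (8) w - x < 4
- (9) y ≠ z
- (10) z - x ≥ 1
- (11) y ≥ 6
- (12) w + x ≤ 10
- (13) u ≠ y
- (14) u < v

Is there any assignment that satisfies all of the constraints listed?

Try x = 3, y = 6, z = 4, w = 5, v = 6, u = 5.
Check constraint 4: y - v = 0; constraint 7: w + y = 11. The remaining constraints are straightforward to verify.

Satisfiable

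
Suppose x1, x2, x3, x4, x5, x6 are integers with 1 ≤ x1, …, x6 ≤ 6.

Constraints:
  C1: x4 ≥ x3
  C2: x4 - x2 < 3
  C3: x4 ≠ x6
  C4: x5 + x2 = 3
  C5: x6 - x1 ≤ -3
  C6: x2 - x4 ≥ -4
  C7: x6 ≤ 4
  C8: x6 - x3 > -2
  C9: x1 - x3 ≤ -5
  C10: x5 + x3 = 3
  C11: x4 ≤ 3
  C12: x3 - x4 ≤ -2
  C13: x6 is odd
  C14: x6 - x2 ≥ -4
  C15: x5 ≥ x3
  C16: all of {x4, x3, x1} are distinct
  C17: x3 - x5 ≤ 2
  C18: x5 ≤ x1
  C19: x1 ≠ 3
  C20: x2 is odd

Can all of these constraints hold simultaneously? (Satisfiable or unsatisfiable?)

Constraints 5, 6, 9, 12, and 14 give x1 − x6 ≥ 3, x6 − x2 ≥ -4, x2 − x4 ≥ -4, x4 − x3 ≥ 2, x3 − x1 ≥ 5.
Adding all 5 inequalities: the left sides telescope to 0, and the right sides sum to 3 + (-4) + (-4) + 2 + 5 = 2. So 0 ≥ 2, which is false.

Unsatisfiable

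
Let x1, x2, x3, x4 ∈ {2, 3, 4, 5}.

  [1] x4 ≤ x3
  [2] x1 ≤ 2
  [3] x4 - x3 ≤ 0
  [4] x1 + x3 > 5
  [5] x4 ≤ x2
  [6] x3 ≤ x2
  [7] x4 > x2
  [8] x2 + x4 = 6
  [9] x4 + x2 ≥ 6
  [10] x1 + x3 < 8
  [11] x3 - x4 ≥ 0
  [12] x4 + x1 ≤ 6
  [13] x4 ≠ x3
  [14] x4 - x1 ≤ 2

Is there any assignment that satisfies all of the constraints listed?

Constraints 3, 6, and 7 give x3 ≤ x2, x2 < x4, x4 ≤ x3. Chaining: x3 ≤ x2 < x4 ≤ x3, which forces x3 < x3 — impossible.

Unsatisfiable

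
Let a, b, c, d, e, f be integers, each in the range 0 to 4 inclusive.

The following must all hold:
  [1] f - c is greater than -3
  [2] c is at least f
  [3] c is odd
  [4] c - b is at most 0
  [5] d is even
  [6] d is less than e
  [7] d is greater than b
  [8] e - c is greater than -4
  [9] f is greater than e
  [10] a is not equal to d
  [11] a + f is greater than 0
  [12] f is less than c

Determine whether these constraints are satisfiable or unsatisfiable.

Unsatisfiable

Constraints 4, 6, 7, 9, and 12 give d < e, e < f, f < c, c ≤ b, b < d. Chaining: d < e < f < c ≤ b < d, which forces d < d — impossible.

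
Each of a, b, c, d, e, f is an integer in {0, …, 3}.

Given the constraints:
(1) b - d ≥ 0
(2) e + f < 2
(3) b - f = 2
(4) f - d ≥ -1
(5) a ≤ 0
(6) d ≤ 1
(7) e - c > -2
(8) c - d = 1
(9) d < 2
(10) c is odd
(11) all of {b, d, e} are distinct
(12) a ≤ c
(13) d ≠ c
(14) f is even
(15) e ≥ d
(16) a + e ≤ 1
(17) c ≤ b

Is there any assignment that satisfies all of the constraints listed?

The assignment a = 0, b = 2, c = 1, d = 0, e = 1, f = 0 works:
  constraint 1 holds since b - d = 2.
  constraint 2 holds since e + f = 1.
The rest check out directly.

Satisfiable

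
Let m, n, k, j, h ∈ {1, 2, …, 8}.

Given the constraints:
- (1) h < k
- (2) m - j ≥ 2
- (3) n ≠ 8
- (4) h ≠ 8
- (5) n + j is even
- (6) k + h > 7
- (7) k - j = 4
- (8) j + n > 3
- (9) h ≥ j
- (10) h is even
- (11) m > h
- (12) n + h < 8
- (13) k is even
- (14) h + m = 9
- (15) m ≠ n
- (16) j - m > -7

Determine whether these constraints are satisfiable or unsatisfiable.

Take m = 7, n = 4, k = 6, j = 2, h = 2. Then constraint 2: m - j = 5; constraint 6: k + h = 8, and every other listed constraint is also met.

Satisfiable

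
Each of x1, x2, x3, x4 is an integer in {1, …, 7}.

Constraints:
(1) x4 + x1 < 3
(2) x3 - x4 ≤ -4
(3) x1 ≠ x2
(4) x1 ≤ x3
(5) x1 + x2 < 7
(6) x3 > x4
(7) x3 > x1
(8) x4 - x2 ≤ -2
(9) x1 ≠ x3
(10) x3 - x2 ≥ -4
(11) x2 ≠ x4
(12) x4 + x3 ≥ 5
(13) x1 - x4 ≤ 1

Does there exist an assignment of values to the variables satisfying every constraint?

Constraints 2, 8, and 10 give x2 − x4 ≥ 2, x4 − x3 ≥ 4, x3 − x2 ≥ -4.
Adding all 3 inequalities: the left sides telescope to 0, and the right sides sum to 2 + 4 + (-4) = 2. So 0 ≥ 2, which is false.

Unsatisfiable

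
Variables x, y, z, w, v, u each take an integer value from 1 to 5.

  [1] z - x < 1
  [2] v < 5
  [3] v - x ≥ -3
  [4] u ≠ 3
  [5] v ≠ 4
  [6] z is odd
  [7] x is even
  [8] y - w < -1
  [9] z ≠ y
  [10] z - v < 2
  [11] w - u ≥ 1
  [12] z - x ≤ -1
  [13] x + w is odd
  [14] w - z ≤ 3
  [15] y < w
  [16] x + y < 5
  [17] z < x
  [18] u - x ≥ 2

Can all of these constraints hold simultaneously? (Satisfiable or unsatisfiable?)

Unsatisfiable

Constraints 11, 12, 14, and 18 give u − x ≥ 2, x − z ≥ 1, z − w ≥ -3, w − u ≥ 1.
Adding all 4 inequalities: the left sides telescope to 0, and the right sides sum to 2 + 1 + (-3) + 1 = 1. So 0 ≥ 1, which is false.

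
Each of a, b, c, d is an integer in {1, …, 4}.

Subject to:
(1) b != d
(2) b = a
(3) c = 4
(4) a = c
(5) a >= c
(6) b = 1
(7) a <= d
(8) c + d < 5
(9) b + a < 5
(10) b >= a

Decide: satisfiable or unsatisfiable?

Constraint 6 fixes b = 1 and constraint 3 fixes c = 4. Constraints 2 and 4 give b = a = c, so b = c. But 1 ≠ 4 — contradiction.

Unsatisfiable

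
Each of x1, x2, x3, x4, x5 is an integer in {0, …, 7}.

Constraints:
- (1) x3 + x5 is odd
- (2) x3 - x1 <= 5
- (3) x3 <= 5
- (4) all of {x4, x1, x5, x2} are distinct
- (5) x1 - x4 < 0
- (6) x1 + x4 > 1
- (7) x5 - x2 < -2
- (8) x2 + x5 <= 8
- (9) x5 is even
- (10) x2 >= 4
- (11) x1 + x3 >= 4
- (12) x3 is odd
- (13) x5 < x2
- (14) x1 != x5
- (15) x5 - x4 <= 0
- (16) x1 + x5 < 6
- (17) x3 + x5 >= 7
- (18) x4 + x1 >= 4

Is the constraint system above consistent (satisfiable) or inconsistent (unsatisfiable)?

Satisfiable

Take x1 = 1, x2 = 6, x3 = 5, x4 = 3, x5 = 2. Then constraint 2: x3 - x1 = 4; constraint 5: x1 - x4 = -2; constraint 6: x1 + x4 = 4, and every other listed constraint is also met.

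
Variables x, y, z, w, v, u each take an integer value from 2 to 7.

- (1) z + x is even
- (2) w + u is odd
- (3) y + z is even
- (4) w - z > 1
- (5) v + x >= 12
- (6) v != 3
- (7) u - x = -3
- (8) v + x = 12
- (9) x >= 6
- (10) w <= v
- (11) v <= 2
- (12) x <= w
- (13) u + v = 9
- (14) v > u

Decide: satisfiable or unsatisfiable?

From constraints 9 and 12: w ≥ x and x ≥ 6, so w ≥ 6. From constraints 10 and 11: w ≤ v and v ≤ 2, so w ≤ 2. But 2 < 6, so no value of w works.

Unsatisfiable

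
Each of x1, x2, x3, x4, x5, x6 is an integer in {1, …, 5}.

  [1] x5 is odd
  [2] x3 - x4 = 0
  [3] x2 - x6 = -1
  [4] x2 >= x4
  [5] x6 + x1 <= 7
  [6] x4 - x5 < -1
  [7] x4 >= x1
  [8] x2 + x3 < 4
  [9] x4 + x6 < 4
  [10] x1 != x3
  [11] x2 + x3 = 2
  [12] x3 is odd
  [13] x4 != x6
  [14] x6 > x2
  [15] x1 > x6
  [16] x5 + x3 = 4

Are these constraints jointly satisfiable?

Unsatisfiable

Constraints 4, 7, 14, and 15 give x6 < x1, x1 ≤ x4, x4 ≤ x2, x2 < x6. Chaining: x6 < x1 ≤ x4 ≤ x2 < x6, which forces x6 < x6 — impossible.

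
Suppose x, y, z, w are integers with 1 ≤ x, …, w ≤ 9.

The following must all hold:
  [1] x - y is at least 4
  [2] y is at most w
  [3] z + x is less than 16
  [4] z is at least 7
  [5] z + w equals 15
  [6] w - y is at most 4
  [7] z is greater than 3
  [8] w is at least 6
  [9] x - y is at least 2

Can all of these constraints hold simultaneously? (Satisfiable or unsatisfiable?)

Setting (x, y, z, w) = (7, 3, 8, 7) satisfies everything: constraint 1: x - y = 4; constraint 3: z + x = 15; constraint 5: z + w = 15, and the others follow.

Satisfiable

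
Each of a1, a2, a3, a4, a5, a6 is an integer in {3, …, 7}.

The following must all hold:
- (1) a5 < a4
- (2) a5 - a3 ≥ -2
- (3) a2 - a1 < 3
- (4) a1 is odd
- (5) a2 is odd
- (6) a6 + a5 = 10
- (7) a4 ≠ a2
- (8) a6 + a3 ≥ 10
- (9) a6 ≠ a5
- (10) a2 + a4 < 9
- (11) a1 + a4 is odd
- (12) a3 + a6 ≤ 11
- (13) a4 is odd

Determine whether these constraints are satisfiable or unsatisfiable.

Constraint 4 makes a1 odd and constraint 13 makes a4 odd, so a1 + a4 must be even. Constraint 11 says a1 + a4 is odd — contradiction.

Unsatisfiable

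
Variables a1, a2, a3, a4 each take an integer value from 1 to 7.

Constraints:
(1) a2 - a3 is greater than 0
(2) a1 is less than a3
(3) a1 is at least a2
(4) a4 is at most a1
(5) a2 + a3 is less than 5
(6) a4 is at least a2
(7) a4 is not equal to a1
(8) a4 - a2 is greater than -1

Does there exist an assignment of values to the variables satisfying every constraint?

Unsatisfiable

Constraints 1, 2, 4, and 6 give a4 ≤ a1, a1 < a3, a3 < a2, a2 ≤ a4. Chaining: a4 ≤ a1 < a3 < a2 ≤ a4, which forces a4 < a4 — impossible.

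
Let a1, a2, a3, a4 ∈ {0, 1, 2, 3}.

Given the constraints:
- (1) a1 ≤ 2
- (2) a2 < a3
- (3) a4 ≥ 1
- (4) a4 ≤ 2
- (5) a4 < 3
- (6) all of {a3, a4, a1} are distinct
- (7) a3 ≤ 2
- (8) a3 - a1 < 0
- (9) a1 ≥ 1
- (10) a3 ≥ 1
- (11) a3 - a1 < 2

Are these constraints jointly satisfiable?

Constraints 1, 3, 4, 7, 9, and 10 confine each of a3, a4, a1 to the 2 values {1, 2}.
Constraint 6 requires all 3 of them to be distinct, but only 2 values are available — impossible by the pigeonhole principle.

Unsatisfiable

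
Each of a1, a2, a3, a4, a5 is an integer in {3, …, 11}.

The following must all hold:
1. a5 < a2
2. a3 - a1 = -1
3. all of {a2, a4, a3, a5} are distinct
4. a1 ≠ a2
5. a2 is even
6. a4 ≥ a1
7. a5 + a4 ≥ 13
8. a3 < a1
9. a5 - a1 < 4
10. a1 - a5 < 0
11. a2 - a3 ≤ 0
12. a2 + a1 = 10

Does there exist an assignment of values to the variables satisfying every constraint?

Constraints 1, 8, 10, and 11 give a5 < a2, a2 ≤ a3, a3 < a1, a1 < a5. Chaining: a5 < a2 ≤ a3 < a1 < a5, which forces a5 < a5 — impossible.

Unsatisfiable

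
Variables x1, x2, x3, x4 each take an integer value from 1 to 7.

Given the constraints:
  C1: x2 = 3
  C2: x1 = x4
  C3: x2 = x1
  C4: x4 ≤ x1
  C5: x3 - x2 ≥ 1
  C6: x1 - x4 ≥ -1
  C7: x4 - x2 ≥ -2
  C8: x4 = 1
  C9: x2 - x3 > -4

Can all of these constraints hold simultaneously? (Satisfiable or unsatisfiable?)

Unsatisfiable

Constraint 1 fixes x2 = 3 and constraint 8 fixes x4 = 1. Constraints 2 and 3 give x2 = x1 = x4, so x2 = x4. But 3 ≠ 1 — contradiction.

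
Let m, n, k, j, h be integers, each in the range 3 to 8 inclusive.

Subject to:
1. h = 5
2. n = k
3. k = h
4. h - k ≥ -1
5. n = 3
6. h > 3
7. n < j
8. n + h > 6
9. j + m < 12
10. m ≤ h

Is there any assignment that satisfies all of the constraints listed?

Unsatisfiable

Constraint 5 fixes n = 3 and constraint 1 fixes h = 5. Constraints 2 and 3 give n = k = h, so n = h. But 3 ≠ 5 — contradiction.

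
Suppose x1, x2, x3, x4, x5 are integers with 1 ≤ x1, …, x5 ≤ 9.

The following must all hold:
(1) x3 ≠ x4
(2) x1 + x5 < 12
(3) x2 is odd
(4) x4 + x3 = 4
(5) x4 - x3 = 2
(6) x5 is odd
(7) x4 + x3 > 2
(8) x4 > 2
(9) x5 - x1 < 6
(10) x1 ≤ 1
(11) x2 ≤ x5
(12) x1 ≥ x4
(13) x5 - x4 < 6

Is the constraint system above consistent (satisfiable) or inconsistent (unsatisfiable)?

Unsatisfiable

From constraint 8: x4 ≥ 3. From constraints 10 and 12: x4 ≤ x1 and x1 ≤ 1, so x4 ≤ 1. But 1 < 3, so no value of x4 works.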